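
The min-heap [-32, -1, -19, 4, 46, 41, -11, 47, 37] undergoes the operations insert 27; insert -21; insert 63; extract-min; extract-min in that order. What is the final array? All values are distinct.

insert 27:
  append 27 at index 9 → [-32, -1, -19, 4, 46, 41, -11, 47, 37, 27]
  27 < parent 46 at index 4, swap → [-32, -1, -19, 4, 27, 41, -11, 47, 37, 46]
insert -21:
  append -21 at index 10 → [-32, -1, -19, 4, 27, 41, -11, 47, 37, 46, -21]
  -21 < parent 27 at index 4, swap → [-32, -1, -19, 4, -21, 41, -11, 47, 37, 46, 27]
  -21 < parent -1 at index 1, swap → [-32, -21, -19, 4, -1, 41, -11, 47, 37, 46, 27]
insert 63:
  append 63 at index 11 → [-32, -21, -19, 4, -1, 41, -11, 47, 37, 46, 27, 63] (no swap needed)
extract-min → returns -32:
  remove root -32; move last element 63 to root → [63, -21, -19, 4, -1, 41, -11, 47, 37, 46, 27]
  63 vs smaller child -21 at index 1, swap → [-21, 63, -19, 4, -1, 41, -11, 47, 37, 46, 27]
  63 vs smaller child -1 at index 4, swap → [-21, -1, -19, 4, 63, 41, -11, 47, 37, 46, 27]
  63 vs smaller child 27 at index 10, swap → [-21, -1, -19, 4, 27, 41, -11, 47, 37, 46, 63]
extract-min → returns -21:
  remove root -21; move last element 63 to root → [63, -1, -19, 4, 27, 41, -11, 47, 37, 46]
  63 vs smaller child -19 at index 2, swap → [-19, -1, 63, 4, 27, 41, -11, 47, 37, 46]
  63 vs smaller child -11 at index 6, swap → [-19, -1, -11, 4, 27, 41, 63, 47, 37, 46]

[-19, -1, -11, 4, 27, 41, 63, 47, 37, 46]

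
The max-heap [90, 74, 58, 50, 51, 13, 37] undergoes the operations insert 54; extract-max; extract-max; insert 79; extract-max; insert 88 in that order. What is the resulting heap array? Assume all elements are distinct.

insert 54:
  append 54 at index 7 → [90, 74, 58, 50, 51, 13, 37, 54]
  54 > parent 50 at index 3, swap → [90, 74, 58, 54, 51, 13, 37, 50]
extract-max → returns 90:
  remove root 90; move last element 50 to root → [50, 74, 58, 54, 51, 13, 37]
  50 vs larger child 74 at index 1, swap → [74, 50, 58, 54, 51, 13, 37]
  50 vs larger child 54 at index 3, swap → [74, 54, 58, 50, 51, 13, 37]
extract-max → returns 74:
  remove root 74; move last element 37 to root → [37, 54, 58, 50, 51, 13]
  37 vs larger child 58 at index 2, swap → [58, 54, 37, 50, 51, 13]
insert 79:
  append 79 at index 6 → [58, 54, 37, 50, 51, 13, 79]
  79 > parent 37 at index 2, swap → [58, 54, 79, 50, 51, 13, 37]
  79 > parent 58 at index 0, swap → [79, 54, 58, 50, 51, 13, 37]
extract-max → returns 79:
  remove root 79; move last element 37 to root → [37, 54, 58, 50, 51, 13]
  37 vs larger child 58 at index 2, swap → [58, 54, 37, 50, 51, 13]
insert 88:
  append 88 at index 6 → [58, 54, 37, 50, 51, 13, 88]
  88 > parent 37 at index 2, swap → [58, 54, 88, 50, 51, 13, 37]
  88 > parent 58 at index 0, swap → [88, 54, 58, 50, 51, 13, 37]

[88, 54, 58, 50, 51, 13, 37]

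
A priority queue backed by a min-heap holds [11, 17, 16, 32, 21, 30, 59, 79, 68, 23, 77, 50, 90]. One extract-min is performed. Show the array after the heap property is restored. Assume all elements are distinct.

remove root 11; move last element 90 to root → [90, 17, 16, 32, 21, 30, 59, 79, 68, 23, 77, 50]
90 vs smaller child 16 at index 2, swap → [16, 17, 90, 32, 21, 30, 59, 79, 68, 23, 77, 50]
90 vs smaller child 30 at index 5, swap → [16, 17, 30, 32, 21, 90, 59, 79, 68, 23, 77, 50]
90 vs only child 50 at index 11, swap → [16, 17, 30, 32, 21, 50, 59, 79, 68, 23, 77, 90]

[16, 17, 30, 32, 21, 50, 59, 79, 68, 23, 77, 90]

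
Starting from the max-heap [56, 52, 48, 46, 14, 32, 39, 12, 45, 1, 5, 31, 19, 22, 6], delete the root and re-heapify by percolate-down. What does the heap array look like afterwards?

[52, 46, 48, 45, 14, 32, 39, 12, 6, 1, 5, 31, 19, 22]

remove root 56; move last element 6 to root → [6, 52, 48, 46, 14, 32, 39, 12, 45, 1, 5, 31, 19, 22]
6 vs larger child 52 at index 1, swap → [52, 6, 48, 46, 14, 32, 39, 12, 45, 1, 5, 31, 19, 22]
6 vs larger child 46 at index 3, swap → [52, 46, 48, 6, 14, 32, 39, 12, 45, 1, 5, 31, 19, 22]
6 vs larger child 45 at index 8, swap → [52, 46, 48, 45, 14, 32, 39, 12, 6, 1, 5, 31, 19, 22]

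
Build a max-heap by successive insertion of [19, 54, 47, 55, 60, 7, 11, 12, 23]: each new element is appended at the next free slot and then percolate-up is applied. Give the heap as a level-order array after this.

Insert 19:
  append 19 at index 0 → [19] (no swap needed)
Insert 54:
  append 54 at index 1 → [19, 54]
  54 > parent 19 at index 0, swap → [54, 19]
Insert 47:
  append 47 at index 2 → [54, 19, 47] (no swap needed)
Insert 55:
  append 55 at index 3 → [54, 19, 47, 55]
  55 > parent 19 at index 1, swap → [54, 55, 47, 19]
  55 > parent 54 at index 0, swap → [55, 54, 47, 19]
Insert 60:
  append 60 at index 4 → [55, 54, 47, 19, 60]
  60 > parent 54 at index 1, swap → [55, 60, 47, 19, 54]
  60 > parent 55 at index 0, swap → [60, 55, 47, 19, 54]
Insert 7:
  append 7 at index 5 → [60, 55, 47, 19, 54, 7] (no swap needed)
Insert 11:
  append 11 at index 6 → [60, 55, 47, 19, 54, 7, 11] (no swap needed)
Insert 12:
  append 12 at index 7 → [60, 55, 47, 19, 54, 7, 11, 12] (no swap needed)
Insert 23:
  append 23 at index 8 → [60, 55, 47, 19, 54, 7, 11, 12, 23]
  23 > parent 19 at index 3, swap → [60, 55, 47, 23, 54, 7, 11, 12, 19]

[60, 55, 47, 23, 54, 7, 11, 12, 19]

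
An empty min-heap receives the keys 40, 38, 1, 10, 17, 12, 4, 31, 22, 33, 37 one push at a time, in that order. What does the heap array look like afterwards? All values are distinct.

[1, 10, 4, 22, 17, 38, 12, 40, 31, 33, 37]

Insert 40:
  append 40 at index 0 → [40] (no swap needed)
Insert 38:
  append 38 at index 1 → [40, 38]
  38 < parent 40 at index 0, swap → [38, 40]
Insert 1:
  append 1 at index 2 → [38, 40, 1]
  1 < parent 38 at index 0, swap → [1, 40, 38]
Insert 10:
  append 10 at index 3 → [1, 40, 38, 10]
  10 < parent 40 at index 1, swap → [1, 10, 38, 40]
Insert 17:
  append 17 at index 4 → [1, 10, 38, 40, 17] (no swap needed)
Insert 12:
  append 12 at index 5 → [1, 10, 38, 40, 17, 12]
  12 < parent 38 at index 2, swap → [1, 10, 12, 40, 17, 38]
Insert 4:
  append 4 at index 6 → [1, 10, 12, 40, 17, 38, 4]
  4 < parent 12 at index 2, swap → [1, 10, 4, 40, 17, 38, 12]
Insert 31:
  append 31 at index 7 → [1, 10, 4, 40, 17, 38, 12, 31]
  31 < parent 40 at index 3, swap → [1, 10, 4, 31, 17, 38, 12, 40]
Insert 22:
  append 22 at index 8 → [1, 10, 4, 31, 17, 38, 12, 40, 22]
  22 < parent 31 at index 3, swap → [1, 10, 4, 22, 17, 38, 12, 40, 31]
Insert 33:
  append 33 at index 9 → [1, 10, 4, 22, 17, 38, 12, 40, 31, 33] (no swap needed)
Insert 37:
  append 37 at index 10 → [1, 10, 4, 22, 17, 38, 12, 40, 31, 33, 37] (no swap needed)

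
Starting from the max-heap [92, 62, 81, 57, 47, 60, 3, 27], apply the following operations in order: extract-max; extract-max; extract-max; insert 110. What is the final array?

extract-max → returns 92:
  remove root 92; move last element 27 to root → [27, 62, 81, 57, 47, 60, 3]
  27 vs larger child 81 at index 2, swap → [81, 62, 27, 57, 47, 60, 3]
  27 vs larger child 60 at index 5, swap → [81, 62, 60, 57, 47, 27, 3]
extract-max → returns 81:
  remove root 81; move last element 3 to root → [3, 62, 60, 57, 47, 27]
  3 vs larger child 62 at index 1, swap → [62, 3, 60, 57, 47, 27]
  3 vs larger child 57 at index 3, swap → [62, 57, 60, 3, 47, 27]
extract-max → returns 62:
  remove root 62; move last element 27 to root → [27, 57, 60, 3, 47]
  27 vs larger child 60 at index 2, swap → [60, 57, 27, 3, 47]
insert 110:
  append 110 at index 5 → [60, 57, 27, 3, 47, 110]
  110 > parent 27 at index 2, swap → [60, 57, 110, 3, 47, 27]
  110 > parent 60 at index 0, swap → [110, 57, 60, 3, 47, 27]

[110, 57, 60, 3, 47, 27]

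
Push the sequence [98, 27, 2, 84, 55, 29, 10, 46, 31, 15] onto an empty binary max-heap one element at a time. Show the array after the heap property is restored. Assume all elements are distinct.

Insert 98:
  append 98 at index 0 → [98] (no swap needed)
Insert 27:
  append 27 at index 1 → [98, 27] (no swap needed)
Insert 2:
  append 2 at index 2 → [98, 27, 2] (no swap needed)
Insert 84:
  append 84 at index 3 → [98, 27, 2, 84]
  84 > parent 27 at index 1, swap → [98, 84, 2, 27]
Insert 55:
  append 55 at index 4 → [98, 84, 2, 27, 55] (no swap needed)
Insert 29:
  append 29 at index 5 → [98, 84, 2, 27, 55, 29]
  29 > parent 2 at index 2, swap → [98, 84, 29, 27, 55, 2]
Insert 10:
  append 10 at index 6 → [98, 84, 29, 27, 55, 2, 10] (no swap needed)
Insert 46:
  append 46 at index 7 → [98, 84, 29, 27, 55, 2, 10, 46]
  46 > parent 27 at index 3, swap → [98, 84, 29, 46, 55, 2, 10, 27]
Insert 31:
  append 31 at index 8 → [98, 84, 29, 46, 55, 2, 10, 27, 31] (no swap needed)
Insert 15:
  append 15 at index 9 → [98, 84, 29, 46, 55, 2, 10, 27, 31, 15] (no swap needed)

[98, 84, 29, 46, 55, 2, 10, 27, 31, 15]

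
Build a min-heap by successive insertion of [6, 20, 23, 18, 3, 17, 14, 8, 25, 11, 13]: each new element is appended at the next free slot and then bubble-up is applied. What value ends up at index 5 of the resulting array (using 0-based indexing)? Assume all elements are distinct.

23

Insert 6:
  append 6 at index 0 → [6] (no swap needed)
Insert 20:
  append 20 at index 1 → [6, 20] (no swap needed)
Insert 23:
  append 23 at index 2 → [6, 20, 23] (no swap needed)
Insert 18:
  append 18 at index 3 → [6, 20, 23, 18]
  18 < parent 20 at index 1, swap → [6, 18, 23, 20]
Insert 3:
  append 3 at index 4 → [6, 18, 23, 20, 3]
  3 < parent 18 at index 1, swap → [6, 3, 23, 20, 18]
  3 < parent 6 at index 0, swap → [3, 6, 23, 20, 18]
Insert 17:
  append 17 at index 5 → [3, 6, 23, 20, 18, 17]
  17 < parent 23 at index 2, swap → [3, 6, 17, 20, 18, 23]
Insert 14:
  append 14 at index 6 → [3, 6, 17, 20, 18, 23, 14]
  14 < parent 17 at index 2, swap → [3, 6, 14, 20, 18, 23, 17]
Insert 8:
  append 8 at index 7 → [3, 6, 14, 20, 18, 23, 17, 8]
  8 < parent 20 at index 3, swap → [3, 6, 14, 8, 18, 23, 17, 20]
Insert 25:
  append 25 at index 8 → [3, 6, 14, 8, 18, 23, 17, 20, 25] (no swap needed)
Insert 11:
  append 11 at index 9 → [3, 6, 14, 8, 18, 23, 17, 20, 25, 11]
  11 < parent 18 at index 4, swap → [3, 6, 14, 8, 11, 23, 17, 20, 25, 18]
Insert 13:
  append 13 at index 10 → [3, 6, 14, 8, 11, 23, 17, 20, 25, 18, 13] (no swap needed)
resulting array: [3, 6, 14, 8, 11, 23, 17, 20, 25, 18, 13]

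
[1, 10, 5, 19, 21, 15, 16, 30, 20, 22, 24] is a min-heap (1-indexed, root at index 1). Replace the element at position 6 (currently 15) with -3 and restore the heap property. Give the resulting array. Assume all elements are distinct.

set index 6 from 15 to -3 → [1, 10, 5, 19, 21, -3, 16, 30, 20, 22, 24]
-3 < parent 5 at index 3, swap → [1, 10, -3, 19, 21, 5, 16, 30, 20, 22, 24]
-3 < parent 1 at index 1, swap → [-3, 10, 1, 19, 21, 5, 16, 30, 20, 22, 24]

[-3, 10, 1, 19, 21, 5, 16, 30, 20, 22, 24]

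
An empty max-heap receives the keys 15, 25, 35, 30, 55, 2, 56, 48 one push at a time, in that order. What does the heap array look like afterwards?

[56, 48, 55, 35, 30, 2, 25, 15]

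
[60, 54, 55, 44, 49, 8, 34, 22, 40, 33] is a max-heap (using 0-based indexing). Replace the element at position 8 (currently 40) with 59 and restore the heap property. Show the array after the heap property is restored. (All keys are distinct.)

set index 8 from 40 to 59 → [60, 54, 55, 44, 49, 8, 34, 22, 59, 33]
59 > parent 44 at index 3, swap → [60, 54, 55, 59, 49, 8, 34, 22, 44, 33]
59 > parent 54 at index 1, swap → [60, 59, 55, 54, 49, 8, 34, 22, 44, 33]

[60, 59, 55, 54, 49, 8, 34, 22, 44, 33]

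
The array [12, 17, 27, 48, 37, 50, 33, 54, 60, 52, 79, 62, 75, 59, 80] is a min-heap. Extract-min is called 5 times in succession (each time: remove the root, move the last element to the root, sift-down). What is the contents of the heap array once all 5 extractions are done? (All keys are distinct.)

[48, 52, 50, 54, 79, 62, 59, 75, 60, 80]

extract-min #1 returns 12:
  remove root 12; move last element 80 to root → [80, 17, 27, 48, 37, 50, 33, 54, 60, 52, 79, 62, 75, 59]
  80 vs smaller child 17 at index 1, swap → [17, 80, 27, 48, 37, 50, 33, 54, 60, 52, 79, 62, 75, 59]
  80 vs smaller child 37 at index 4, swap → [17, 37, 27, 48, 80, 50, 33, 54, 60, 52, 79, 62, 75, 59]
  80 vs smaller child 52 at index 9, swap → [17, 37, 27, 48, 52, 50, 33, 54, 60, 80, 79, 62, 75, 59]
extract-min #2 returns 17:
  remove root 17; move last element 59 to root → [59, 37, 27, 48, 52, 50, 33, 54, 60, 80, 79, 62, 75]
  59 vs smaller child 27 at index 2, swap → [27, 37, 59, 48, 52, 50, 33, 54, 60, 80, 79, 62, 75]
  59 vs smaller child 33 at index 6, swap → [27, 37, 33, 48, 52, 50, 59, 54, 60, 80, 79, 62, 75]
extract-min #3 returns 27:
  remove root 27; move last element 75 to root → [75, 37, 33, 48, 52, 50, 59, 54, 60, 80, 79, 62]
  75 vs smaller child 33 at index 2, swap → [33, 37, 75, 48, 52, 50, 59, 54, 60, 80, 79, 62]
  75 vs smaller child 50 at index 5, swap → [33, 37, 50, 48, 52, 75, 59, 54, 60, 80, 79, 62]
  75 vs only child 62 at index 11, swap → [33, 37, 50, 48, 52, 62, 59, 54, 60, 80, 79, 75]
extract-min #4 returns 33:
  remove root 33; move last element 75 to root → [75, 37, 50, 48, 52, 62, 59, 54, 60, 80, 79]
  75 vs smaller child 37 at index 1, swap → [37, 75, 50, 48, 52, 62, 59, 54, 60, 80, 79]
  75 vs smaller child 48 at index 3, swap → [37, 48, 50, 75, 52, 62, 59, 54, 60, 80, 79]
  75 vs smaller child 54 at index 7, swap → [37, 48, 50, 54, 52, 62, 59, 75, 60, 80, 79]
extract-min #5 returns 37:
  remove root 37; move last element 79 to root → [79, 48, 50, 54, 52, 62, 59, 75, 60, 80]
  79 vs smaller child 48 at index 1, swap → [48, 79, 50, 54, 52, 62, 59, 75, 60, 80]
  79 vs smaller child 52 at index 4, swap → [48, 52, 50, 54, 79, 62, 59, 75, 60, 80]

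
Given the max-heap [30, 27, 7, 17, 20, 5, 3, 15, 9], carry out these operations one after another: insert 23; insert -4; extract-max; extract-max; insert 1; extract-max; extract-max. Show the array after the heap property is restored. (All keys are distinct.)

[17, 15, 7, 9, 1, 5, 3, -4]

insert 23:
  append 23 at index 9 → [30, 27, 7, 17, 20, 5, 3, 15, 9, 23]
  23 > parent 20 at index 4, swap → [30, 27, 7, 17, 23, 5, 3, 15, 9, 20]
insert -4:
  append -4 at index 10 → [30, 27, 7, 17, 23, 5, 3, 15, 9, 20, -4] (no swap needed)
extract-max → returns 30:
  remove root 30; move last element -4 to root → [-4, 27, 7, 17, 23, 5, 3, 15, 9, 20]
  -4 vs larger child 27 at index 1, swap → [27, -4, 7, 17, 23, 5, 3, 15, 9, 20]
  -4 vs larger child 23 at index 4, swap → [27, 23, 7, 17, -4, 5, 3, 15, 9, 20]
  -4 vs only child 20 at index 9, swap → [27, 23, 7, 17, 20, 5, 3, 15, 9, -4]
extract-max → returns 27:
  remove root 27; move last element -4 to root → [-4, 23, 7, 17, 20, 5, 3, 15, 9]
  -4 vs larger child 23 at index 1, swap → [23, -4, 7, 17, 20, 5, 3, 15, 9]
  -4 vs larger child 20 at index 4, swap → [23, 20, 7, 17, -4, 5, 3, 15, 9]
insert 1:
  append 1 at index 9 → [23, 20, 7, 17, -4, 5, 3, 15, 9, 1]
  1 > parent -4 at index 4, swap → [23, 20, 7, 17, 1, 5, 3, 15, 9, -4]
extract-max → returns 23:
  remove root 23; move last element -4 to root → [-4, 20, 7, 17, 1, 5, 3, 15, 9]
  -4 vs larger child 20 at index 1, swap → [20, -4, 7, 17, 1, 5, 3, 15, 9]
  -4 vs larger child 17 at index 3, swap → [20, 17, 7, -4, 1, 5, 3, 15, 9]
  -4 vs larger child 15 at index 7, swap → [20, 17, 7, 15, 1, 5, 3, -4, 9]
extract-max → returns 20:
  remove root 20; move last element 9 to root → [9, 17, 7, 15, 1, 5, 3, -4]
  9 vs larger child 17 at index 1, swap → [17, 9, 7, 15, 1, 5, 3, -4]
  9 vs larger child 15 at index 3, swap → [17, 15, 7, 9, 1, 5, 3, -4]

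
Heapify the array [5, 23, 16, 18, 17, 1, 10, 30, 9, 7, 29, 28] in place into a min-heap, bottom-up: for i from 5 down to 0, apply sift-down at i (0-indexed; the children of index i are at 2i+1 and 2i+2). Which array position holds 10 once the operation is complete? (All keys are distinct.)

6

sift down from index 5: already satisfies heap property
sift down from index 4:
  17 vs smaller child 7 at index 9, swap → [5, 23, 16, 18, 7, 1, 10, 30, 9, 17, 29, 28]
sift down from index 3:
  18 vs smaller child 9 at index 8, swap → [5, 23, 16, 9, 7, 1, 10, 30, 18, 17, 29, 28]
sift down from index 2:
  16 vs smaller child 1 at index 5, swap → [5, 23, 1, 9, 7, 16, 10, 30, 18, 17, 29, 28]
sift down from index 1:
  23 vs smaller child 7 at index 4, swap → [5, 7, 1, 9, 23, 16, 10, 30, 18, 17, 29, 28]
  23 vs smaller child 17 at index 9, swap → [5, 7, 1, 9, 17, 16, 10, 30, 18, 23, 29, 28]
sift down from index 0:
  5 vs smaller child 1 at index 2, swap → [1, 7, 5, 9, 17, 16, 10, 30, 18, 23, 29, 28]
resulting array: [1, 7, 5, 9, 17, 16, 10, 30, 18, 23, 29, 28]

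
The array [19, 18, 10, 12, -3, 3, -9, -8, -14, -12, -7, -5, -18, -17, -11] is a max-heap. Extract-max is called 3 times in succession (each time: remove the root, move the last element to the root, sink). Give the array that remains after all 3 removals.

[10, -3, 3, -8, -7, -5, -9, -11, -14, -12, -17, -18]

extract-max #1 returns 19:
  remove root 19; move last element -11 to root → [-11, 18, 10, 12, -3, 3, -9, -8, -14, -12, -7, -5, -18, -17]
  -11 vs larger child 18 at index 1, swap → [18, -11, 10, 12, -3, 3, -9, -8, -14, -12, -7, -5, -18, -17]
  -11 vs larger child 12 at index 3, swap → [18, 12, 10, -11, -3, 3, -9, -8, -14, -12, -7, -5, -18, -17]
  -11 vs larger child -8 at index 7, swap → [18, 12, 10, -8, -3, 3, -9, -11, -14, -12, -7, -5, -18, -17]
extract-max #2 returns 18:
  remove root 18; move last element -17 to root → [-17, 12, 10, -8, -3, 3, -9, -11, -14, -12, -7, -5, -18]
  -17 vs larger child 12 at index 1, swap → [12, -17, 10, -8, -3, 3, -9, -11, -14, -12, -7, -5, -18]
  -17 vs larger child -3 at index 4, swap → [12, -3, 10, -8, -17, 3, -9, -11, -14, -12, -7, -5, -18]
  -17 vs larger child -7 at index 10, swap → [12, -3, 10, -8, -7, 3, -9, -11, -14, -12, -17, -5, -18]
extract-max #3 returns 12:
  remove root 12; move last element -18 to root → [-18, -3, 10, -8, -7, 3, -9, -11, -14, -12, -17, -5]
  -18 vs larger child 10 at index 2, swap → [10, -3, -18, -8, -7, 3, -9, -11, -14, -12, -17, -5]
  -18 vs larger child 3 at index 5, swap → [10, -3, 3, -8, -7, -18, -9, -11, -14, -12, -17, -5]
  -18 vs only child -5 at index 11, swap → [10, -3, 3, -8, -7, -5, -9, -11, -14, -12, -17, -18]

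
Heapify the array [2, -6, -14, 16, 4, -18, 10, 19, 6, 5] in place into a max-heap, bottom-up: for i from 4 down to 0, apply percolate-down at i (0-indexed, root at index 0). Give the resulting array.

sift down from index 4:
  4 vs only child 5 at index 9, swap → [2, -6, -14, 16, 5, -18, 10, 19, 6, 4]
sift down from index 3:
  16 vs larger child 19 at index 7, swap → [2, -6, -14, 19, 5, -18, 10, 16, 6, 4]
sift down from index 2:
  -14 vs larger child 10 at index 6, swap → [2, -6, 10, 19, 5, -18, -14, 16, 6, 4]
sift down from index 1:
  -6 vs larger child 19 at index 3, swap → [2, 19, 10, -6, 5, -18, -14, 16, 6, 4]
  -6 vs larger child 16 at index 7, swap → [2, 19, 10, 16, 5, -18, -14, -6, 6, 4]
sift down from index 0:
  2 vs larger child 19 at index 1, swap → [19, 2, 10, 16, 5, -18, -14, -6, 6, 4]
  2 vs larger child 16 at index 3, swap → [19, 16, 10, 2, 5, -18, -14, -6, 6, 4]
  2 vs larger child 6 at index 8, swap → [19, 16, 10, 6, 5, -18, -14, -6, 2, 4]

[19, 16, 10, 6, 5, -18, -14, -6, 2, 4]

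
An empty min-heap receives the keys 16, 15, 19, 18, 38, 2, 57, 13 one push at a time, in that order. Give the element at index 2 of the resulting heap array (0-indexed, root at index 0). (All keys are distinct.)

15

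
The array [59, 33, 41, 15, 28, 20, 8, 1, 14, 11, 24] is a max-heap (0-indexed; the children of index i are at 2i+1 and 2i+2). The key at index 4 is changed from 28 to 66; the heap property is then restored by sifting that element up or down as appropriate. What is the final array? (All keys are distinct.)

[66, 59, 41, 15, 33, 20, 8, 1, 14, 11, 24]

set index 4 from 28 to 66 → [59, 33, 41, 15, 66, 20, 8, 1, 14, 11, 24]
66 > parent 33 at index 1, swap → [59, 66, 41, 15, 33, 20, 8, 1, 14, 11, 24]
66 > parent 59 at index 0, swap → [66, 59, 41, 15, 33, 20, 8, 1, 14, 11, 24]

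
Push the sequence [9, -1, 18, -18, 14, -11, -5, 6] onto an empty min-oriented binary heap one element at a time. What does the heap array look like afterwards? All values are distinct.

Insert 9:
  append 9 at index 0 → [9] (no swap needed)
Insert -1:
  append -1 at index 1 → [9, -1]
  -1 < parent 9 at index 0, swap → [-1, 9]
Insert 18:
  append 18 at index 2 → [-1, 9, 18] (no swap needed)
Insert -18:
  append -18 at index 3 → [-1, 9, 18, -18]
  -18 < parent 9 at index 1, swap → [-1, -18, 18, 9]
  -18 < parent -1 at index 0, swap → [-18, -1, 18, 9]
Insert 14:
  append 14 at index 4 → [-18, -1, 18, 9, 14] (no swap needed)
Insert -11:
  append -11 at index 5 → [-18, -1, 18, 9, 14, -11]
  -11 < parent 18 at index 2, swap → [-18, -1, -11, 9, 14, 18]
Insert -5:
  append -5 at index 6 → [-18, -1, -11, 9, 14, 18, -5] (no swap needed)
Insert 6:
  append 6 at index 7 → [-18, -1, -11, 9, 14, 18, -5, 6]
  6 < parent 9 at index 3, swap → [-18, -1, -11, 6, 14, 18, -5, 9]

[-18, -1, -11, 6, 14, 18, -5, 9]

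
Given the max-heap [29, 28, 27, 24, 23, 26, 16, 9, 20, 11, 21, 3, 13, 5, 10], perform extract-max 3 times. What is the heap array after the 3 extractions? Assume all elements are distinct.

[26, 24, 16, 20, 23, 13, 5, 9, 10, 11, 21, 3]

extract-max #1 returns 29:
  remove root 29; move last element 10 to root → [10, 28, 27, 24, 23, 26, 16, 9, 20, 11, 21, 3, 13, 5]
  10 vs larger child 28 at index 1, swap → [28, 10, 27, 24, 23, 26, 16, 9, 20, 11, 21, 3, 13, 5]
  10 vs larger child 24 at index 3, swap → [28, 24, 27, 10, 23, 26, 16, 9, 20, 11, 21, 3, 13, 5]
  10 vs larger child 20 at index 8, swap → [28, 24, 27, 20, 23, 26, 16, 9, 10, 11, 21, 3, 13, 5]
extract-max #2 returns 28:
  remove root 28; move last element 5 to root → [5, 24, 27, 20, 23, 26, 16, 9, 10, 11, 21, 3, 13]
  5 vs larger child 27 at index 2, swap → [27, 24, 5, 20, 23, 26, 16, 9, 10, 11, 21, 3, 13]
  5 vs larger child 26 at index 5, swap → [27, 24, 26, 20, 23, 5, 16, 9, 10, 11, 21, 3, 13]
  5 vs larger child 13 at index 12, swap → [27, 24, 26, 20, 23, 13, 16, 9, 10, 11, 21, 3, 5]
extract-max #3 returns 27:
  remove root 27; move last element 5 to root → [5, 24, 26, 20, 23, 13, 16, 9, 10, 11, 21, 3]
  5 vs larger child 26 at index 2, swap → [26, 24, 5, 20, 23, 13, 16, 9, 10, 11, 21, 3]
  5 vs larger child 16 at index 6, swap → [26, 24, 16, 20, 23, 13, 5, 9, 10, 11, 21, 3]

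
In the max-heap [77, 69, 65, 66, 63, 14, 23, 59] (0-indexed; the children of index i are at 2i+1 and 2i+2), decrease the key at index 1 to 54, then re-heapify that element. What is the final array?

set index 1 from 69 to 54 → [77, 54, 65, 66, 63, 14, 23, 59]
54 vs larger child 66 at index 3, swap → [77, 66, 65, 54, 63, 14, 23, 59]
54 vs only child 59 at index 7, swap → [77, 66, 65, 59, 63, 14, 23, 54]

[77, 66, 65, 59, 63, 14, 23, 54]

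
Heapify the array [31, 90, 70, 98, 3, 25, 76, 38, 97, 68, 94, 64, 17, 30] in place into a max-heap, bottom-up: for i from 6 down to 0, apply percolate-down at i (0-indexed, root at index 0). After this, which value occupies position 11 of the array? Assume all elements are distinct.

sift down from index 6: already satisfies heap property
sift down from index 5:
  25 vs larger child 64 at index 11, swap → [31, 90, 70, 98, 3, 64, 76, 38, 97, 68, 94, 25, 17, 30]
sift down from index 4:
  3 vs larger child 94 at index 10, swap → [31, 90, 70, 98, 94, 64, 76, 38, 97, 68, 3, 25, 17, 30]
sift down from index 3: already satisfies heap property
sift down from index 2:
  70 vs larger child 76 at index 6, swap → [31, 90, 76, 98, 94, 64, 70, 38, 97, 68, 3, 25, 17, 30]
sift down from index 1:
  90 vs larger child 98 at index 3, swap → [31, 98, 76, 90, 94, 64, 70, 38, 97, 68, 3, 25, 17, 30]
  90 vs larger child 97 at index 8, swap → [31, 98, 76, 97, 94, 64, 70, 38, 90, 68, 3, 25, 17, 30]
sift down from index 0:
  31 vs larger child 98 at index 1, swap → [98, 31, 76, 97, 94, 64, 70, 38, 90, 68, 3, 25, 17, 30]
  31 vs larger child 97 at index 3, swap → [98, 97, 76, 31, 94, 64, 70, 38, 90, 68, 3, 25, 17, 30]
  31 vs larger child 90 at index 8, swap → [98, 97, 76, 90, 94, 64, 70, 38, 31, 68, 3, 25, 17, 30]
resulting array: [98, 97, 76, 90, 94, 64, 70, 38, 31, 68, 3, 25, 17, 30]

25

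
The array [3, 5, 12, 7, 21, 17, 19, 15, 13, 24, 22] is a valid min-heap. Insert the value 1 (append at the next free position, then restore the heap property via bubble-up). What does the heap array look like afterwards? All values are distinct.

[1, 5, 3, 7, 21, 12, 19, 15, 13, 24, 22, 17]

append 1 at index 11 → [3, 5, 12, 7, 21, 17, 19, 15, 13, 24, 22, 1]
1 < parent 17 at index 5, swap → [3, 5, 12, 7, 21, 1, 19, 15, 13, 24, 22, 17]
1 < parent 12 at index 2, swap → [3, 5, 1, 7, 21, 12, 19, 15, 13, 24, 22, 17]
1 < parent 3 at index 0, swap → [1, 5, 3, 7, 21, 12, 19, 15, 13, 24, 22, 17]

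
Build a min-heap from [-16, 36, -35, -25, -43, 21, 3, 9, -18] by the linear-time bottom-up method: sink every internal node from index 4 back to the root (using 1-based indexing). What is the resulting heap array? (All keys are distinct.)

[-43, -25, -35, -18, 36, 21, 3, 9, -16]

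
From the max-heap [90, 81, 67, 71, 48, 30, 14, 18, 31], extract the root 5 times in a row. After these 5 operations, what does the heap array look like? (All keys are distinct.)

[31, 18, 30, 14]

extract-max #1 returns 90:
  remove root 90; move last element 31 to root → [31, 81, 67, 71, 48, 30, 14, 18]
  31 vs larger child 81 at index 1, swap → [81, 31, 67, 71, 48, 30, 14, 18]
  31 vs larger child 71 at index 3, swap → [81, 71, 67, 31, 48, 30, 14, 18]
extract-max #2 returns 81:
  remove root 81; move last element 18 to root → [18, 71, 67, 31, 48, 30, 14]
  18 vs larger child 71 at index 1, swap → [71, 18, 67, 31, 48, 30, 14]
  18 vs larger child 48 at index 4, swap → [71, 48, 67, 31, 18, 30, 14]
extract-max #3 returns 71:
  remove root 71; move last element 14 to root → [14, 48, 67, 31, 18, 30]
  14 vs larger child 67 at index 2, swap → [67, 48, 14, 31, 18, 30]
  14 vs only child 30 at index 5, swap → [67, 48, 30, 31, 18, 14]
extract-max #4 returns 67:
  remove root 67; move last element 14 to root → [14, 48, 30, 31, 18]
  14 vs larger child 48 at index 1, swap → [48, 14, 30, 31, 18]
  14 vs larger child 31 at index 3, swap → [48, 31, 30, 14, 18]
extract-max #5 returns 48:
  remove root 48; move last element 18 to root → [18, 31, 30, 14]
  18 vs larger child 31 at index 1, swap → [31, 18, 30, 14]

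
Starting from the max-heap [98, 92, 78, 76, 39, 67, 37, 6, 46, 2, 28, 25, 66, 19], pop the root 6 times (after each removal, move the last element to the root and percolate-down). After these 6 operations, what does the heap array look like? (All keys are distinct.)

extract-max #1 returns 98:
  remove root 98; move last element 19 to root → [19, 92, 78, 76, 39, 67, 37, 6, 46, 2, 28, 25, 66]
  19 vs larger child 92 at index 1, swap → [92, 19, 78, 76, 39, 67, 37, 6, 46, 2, 28, 25, 66]
  19 vs larger child 76 at index 3, swap → [92, 76, 78, 19, 39, 67, 37, 6, 46, 2, 28, 25, 66]
  19 vs larger child 46 at index 8, swap → [92, 76, 78, 46, 39, 67, 37, 6, 19, 2, 28, 25, 66]
extract-max #2 returns 92:
  remove root 92; move last element 66 to root → [66, 76, 78, 46, 39, 67, 37, 6, 19, 2, 28, 25]
  66 vs larger child 78 at index 2, swap → [78, 76, 66, 46, 39, 67, 37, 6, 19, 2, 28, 25]
  66 vs larger child 67 at index 5, swap → [78, 76, 67, 46, 39, 66, 37, 6, 19, 2, 28, 25]
extract-max #3 returns 78:
  remove root 78; move last element 25 to root → [25, 76, 67, 46, 39, 66, 37, 6, 19, 2, 28]
  25 vs larger child 76 at index 1, swap → [76, 25, 67, 46, 39, 66, 37, 6, 19, 2, 28]
  25 vs larger child 46 at index 3, swap → [76, 46, 67, 25, 39, 66, 37, 6, 19, 2, 28]
extract-max #4 returns 76:
  remove root 76; move last element 28 to root → [28, 46, 67, 25, 39, 66, 37, 6, 19, 2]
  28 vs larger child 67 at index 2, swap → [67, 46, 28, 25, 39, 66, 37, 6, 19, 2]
  28 vs larger child 66 at index 5, swap → [67, 46, 66, 25, 39, 28, 37, 6, 19, 2]
extract-max #5 returns 67:
  remove root 67; move last element 2 to root → [2, 46, 66, 25, 39, 28, 37, 6, 19]
  2 vs larger child 66 at index 2, swap → [66, 46, 2, 25, 39, 28, 37, 6, 19]
  2 vs larger child 37 at index 6, swap → [66, 46, 37, 25, 39, 28, 2, 6, 19]
extract-max #6 returns 66:
  remove root 66; move last element 19 to root → [19, 46, 37, 25, 39, 28, 2, 6]
  19 vs larger child 46 at index 1, swap → [46, 19, 37, 25, 39, 28, 2, 6]
  19 vs larger child 39 at index 4, swap → [46, 39, 37, 25, 19, 28, 2, 6]

[46, 39, 37, 25, 19, 28, 2, 6]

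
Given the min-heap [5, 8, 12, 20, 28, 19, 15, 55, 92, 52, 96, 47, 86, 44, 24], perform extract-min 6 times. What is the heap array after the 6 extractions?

extract-min #1 returns 5:
  remove root 5; move last element 24 to root → [24, 8, 12, 20, 28, 19, 15, 55, 92, 52, 96, 47, 86, 44]
  24 vs smaller child 8 at index 1, swap → [8, 24, 12, 20, 28, 19, 15, 55, 92, 52, 96, 47, 86, 44]
  24 vs smaller child 20 at index 3, swap → [8, 20, 12, 24, 28, 19, 15, 55, 92, 52, 96, 47, 86, 44]
extract-min #2 returns 8:
  remove root 8; move last element 44 to root → [44, 20, 12, 24, 28, 19, 15, 55, 92, 52, 96, 47, 86]
  44 vs smaller child 12 at index 2, swap → [12, 20, 44, 24, 28, 19, 15, 55, 92, 52, 96, 47, 86]
  44 vs smaller child 15 at index 6, swap → [12, 20, 15, 24, 28, 19, 44, 55, 92, 52, 96, 47, 86]
extract-min #3 returns 12:
  remove root 12; move last element 86 to root → [86, 20, 15, 24, 28, 19, 44, 55, 92, 52, 96, 47]
  86 vs smaller child 15 at index 2, swap → [15, 20, 86, 24, 28, 19, 44, 55, 92, 52, 96, 47]
  86 vs smaller child 19 at index 5, swap → [15, 20, 19, 24, 28, 86, 44, 55, 92, 52, 96, 47]
  86 vs only child 47 at index 11, swap → [15, 20, 19, 24, 28, 47, 44, 55, 92, 52, 96, 86]
extract-min #4 returns 15:
  remove root 15; move last element 86 to root → [86, 20, 19, 24, 28, 47, 44, 55, 92, 52, 96]
  86 vs smaller child 19 at index 2, swap → [19, 20, 86, 24, 28, 47, 44, 55, 92, 52, 96]
  86 vs smaller child 44 at index 6, swap → [19, 20, 44, 24, 28, 47, 86, 55, 92, 52, 96]
extract-min #5 returns 19:
  remove root 19; move last element 96 to root → [96, 20, 44, 24, 28, 47, 86, 55, 92, 52]
  96 vs smaller child 20 at index 1, swap → [20, 96, 44, 24, 28, 47, 86, 55, 92, 52]
  96 vs smaller child 24 at index 3, swap → [20, 24, 44, 96, 28, 47, 86, 55, 92, 52]
  96 vs smaller child 55 at index 7, swap → [20, 24, 44, 55, 28, 47, 86, 96, 92, 52]
extract-min #6 returns 20:
  remove root 20; move last element 52 to root → [52, 24, 44, 55, 28, 47, 86, 96, 92]
  52 vs smaller child 24 at index 1, swap → [24, 52, 44, 55, 28, 47, 86, 96, 92]
  52 vs smaller child 28 at index 4, swap → [24, 28, 44, 55, 52, 47, 86, 96, 92]

[24, 28, 44, 55, 52, 47, 86, 96, 92]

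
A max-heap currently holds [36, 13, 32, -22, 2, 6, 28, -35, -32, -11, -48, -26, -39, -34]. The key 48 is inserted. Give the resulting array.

[48, 13, 36, -22, 2, 6, 32, -35, -32, -11, -48, -26, -39, -34, 28]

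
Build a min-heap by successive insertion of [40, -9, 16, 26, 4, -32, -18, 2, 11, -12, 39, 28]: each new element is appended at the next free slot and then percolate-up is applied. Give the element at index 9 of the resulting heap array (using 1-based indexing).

Insert 40:
  append 40 at index 1 → [40] (no swap needed)
Insert -9:
  append -9 at index 2 → [40, -9]
  -9 < parent 40 at index 1, swap → [-9, 40]
Insert 16:
  append 16 at index 3 → [-9, 40, 16] (no swap needed)
Insert 26:
  append 26 at index 4 → [-9, 40, 16, 26]
  26 < parent 40 at index 2, swap → [-9, 26, 16, 40]
Insert 4:
  append 4 at index 5 → [-9, 26, 16, 40, 4]
  4 < parent 26 at index 2, swap → [-9, 4, 16, 40, 26]
Insert -32:
  append -32 at index 6 → [-9, 4, 16, 40, 26, -32]
  -32 < parent 16 at index 3, swap → [-9, 4, -32, 40, 26, 16]
  -32 < parent -9 at index 1, swap → [-32, 4, -9, 40, 26, 16]
Insert -18:
  append -18 at index 7 → [-32, 4, -9, 40, 26, 16, -18]
  -18 < parent -9 at index 3, swap → [-32, 4, -18, 40, 26, 16, -9]
Insert 2:
  append 2 at index 8 → [-32, 4, -18, 40, 26, 16, -9, 2]
  2 < parent 40 at index 4, swap → [-32, 4, -18, 2, 26, 16, -9, 40]
  2 < parent 4 at index 2, swap → [-32, 2, -18, 4, 26, 16, -9, 40]
Insert 11:
  append 11 at index 9 → [-32, 2, -18, 4, 26, 16, -9, 40, 11] (no swap needed)
Insert -12:
  append -12 at index 10 → [-32, 2, -18, 4, 26, 16, -9, 40, 11, -12]
  -12 < parent 26 at index 5, swap → [-32, 2, -18, 4, -12, 16, -9, 40, 11, 26]
  -12 < parent 2 at index 2, swap → [-32, -12, -18, 4, 2, 16, -9, 40, 11, 26]
Insert 39:
  append 39 at index 11 → [-32, -12, -18, 4, 2, 16, -9, 40, 11, 26, 39] (no swap needed)
Insert 28:
  append 28 at index 12 → [-32, -12, -18, 4, 2, 16, -9, 40, 11, 26, 39, 28] (no swap needed)
resulting array: [-32, -12, -18, 4, 2, 16, -9, 40, 11, 26, 39, 28]

11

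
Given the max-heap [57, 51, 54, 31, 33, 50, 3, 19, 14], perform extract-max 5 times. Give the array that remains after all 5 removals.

extract-max #1 returns 57:
  remove root 57; move last element 14 to root → [14, 51, 54, 31, 33, 50, 3, 19]
  14 vs larger child 54 at index 2, swap → [54, 51, 14, 31, 33, 50, 3, 19]
  14 vs larger child 50 at index 5, swap → [54, 51, 50, 31, 33, 14, 3, 19]
extract-max #2 returns 54:
  remove root 54; move last element 19 to root → [19, 51, 50, 31, 33, 14, 3]
  19 vs larger child 51 at index 1, swap → [51, 19, 50, 31, 33, 14, 3]
  19 vs larger child 33 at index 4, swap → [51, 33, 50, 31, 19, 14, 3]
extract-max #3 returns 51:
  remove root 51; move last element 3 to root → [3, 33, 50, 31, 19, 14]
  3 vs larger child 50 at index 2, swap → [50, 33, 3, 31, 19, 14]
  3 vs only child 14 at index 5, swap → [50, 33, 14, 31, 19, 3]
extract-max #4 returns 50:
  remove root 50; move last element 3 to root → [3, 33, 14, 31, 19]
  3 vs larger child 33 at index 1, swap → [33, 3, 14, 31, 19]
  3 vs larger child 31 at index 3, swap → [33, 31, 14, 3, 19]
extract-max #5 returns 33:
  remove root 33; move last element 19 to root → [19, 31, 14, 3]
  19 vs larger child 31 at index 1, swap → [31, 19, 14, 3]

[31, 19, 14, 3]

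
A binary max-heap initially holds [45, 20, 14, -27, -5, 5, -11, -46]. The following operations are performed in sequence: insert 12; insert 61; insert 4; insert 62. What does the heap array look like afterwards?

[62, 45, 61, 12, 20, 14, -11, -46, -27, -5, 4, 5]

insert 12:
  append 12 at index 8 → [45, 20, 14, -27, -5, 5, -11, -46, 12]
  12 > parent -27 at index 3, swap → [45, 20, 14, 12, -5, 5, -11, -46, -27]
insert 61:
  append 61 at index 9 → [45, 20, 14, 12, -5, 5, -11, -46, -27, 61]
  61 > parent -5 at index 4, swap → [45, 20, 14, 12, 61, 5, -11, -46, -27, -5]
  61 > parent 20 at index 1, swap → [45, 61, 14, 12, 20, 5, -11, -46, -27, -5]
  61 > parent 45 at index 0, swap → [61, 45, 14, 12, 20, 5, -11, -46, -27, -5]
insert 4:
  append 4 at index 10 → [61, 45, 14, 12, 20, 5, -11, -46, -27, -5, 4] (no swap needed)
insert 62:
  append 62 at index 11 → [61, 45, 14, 12, 20, 5, -11, -46, -27, -5, 4, 62]
  62 > parent 5 at index 5, swap → [61, 45, 14, 12, 20, 62, -11, -46, -27, -5, 4, 5]
  62 > parent 14 at index 2, swap → [61, 45, 62, 12, 20, 14, -11, -46, -27, -5, 4, 5]
  62 > parent 61 at index 0, swap → [62, 45, 61, 12, 20, 14, -11, -46, -27, -5, 4, 5]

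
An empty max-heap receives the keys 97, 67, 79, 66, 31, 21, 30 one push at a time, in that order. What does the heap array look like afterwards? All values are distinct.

Insert 97:
  append 97 at index 0 → [97] (no swap needed)
Insert 67:
  append 67 at index 1 → [97, 67] (no swap needed)
Insert 79:
  append 79 at index 2 → [97, 67, 79] (no swap needed)
Insert 66:
  append 66 at index 3 → [97, 67, 79, 66] (no swap needed)
Insert 31:
  append 31 at index 4 → [97, 67, 79, 66, 31] (no swap needed)
Insert 21:
  append 21 at index 5 → [97, 67, 79, 66, 31, 21] (no swap needed)
Insert 30:
  append 30 at index 6 → [97, 67, 79, 66, 31, 21, 30] (no swap needed)

[97, 67, 79, 66, 31, 21, 30]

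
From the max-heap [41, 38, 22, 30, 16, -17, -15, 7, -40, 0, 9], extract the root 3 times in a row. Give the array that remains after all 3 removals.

[22, 16, -15, 9, 0, -17, -40, 7]

extract-max #1 returns 41:
  remove root 41; move last element 9 to root → [9, 38, 22, 30, 16, -17, -15, 7, -40, 0]
  9 vs larger child 38 at index 1, swap → [38, 9, 22, 30, 16, -17, -15, 7, -40, 0]
  9 vs larger child 30 at index 3, swap → [38, 30, 22, 9, 16, -17, -15, 7, -40, 0]
extract-max #2 returns 38:
  remove root 38; move last element 0 to root → [0, 30, 22, 9, 16, -17, -15, 7, -40]
  0 vs larger child 30 at index 1, swap → [30, 0, 22, 9, 16, -17, -15, 7, -40]
  0 vs larger child 16 at index 4, swap → [30, 16, 22, 9, 0, -17, -15, 7, -40]
extract-max #3 returns 30:
  remove root 30; move last element -40 to root → [-40, 16, 22, 9, 0, -17, -15, 7]
  -40 vs larger child 22 at index 2, swap → [22, 16, -40, 9, 0, -17, -15, 7]
  -40 vs larger child -15 at index 6, swap → [22, 16, -15, 9, 0, -17, -40, 7]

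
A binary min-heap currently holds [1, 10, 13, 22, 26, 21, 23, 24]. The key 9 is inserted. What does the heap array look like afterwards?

append 9 at index 8 → [1, 10, 13, 22, 26, 21, 23, 24, 9]
9 < parent 22 at index 3, swap → [1, 10, 13, 9, 26, 21, 23, 24, 22]
9 < parent 10 at index 1, swap → [1, 9, 13, 10, 26, 21, 23, 24, 22]

[1, 9, 13, 10, 26, 21, 23, 24, 22]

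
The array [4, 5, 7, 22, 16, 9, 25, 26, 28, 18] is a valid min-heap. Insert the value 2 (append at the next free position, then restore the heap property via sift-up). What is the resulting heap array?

[2, 4, 7, 22, 5, 9, 25, 26, 28, 18, 16]

append 2 at index 10 → [4, 5, 7, 22, 16, 9, 25, 26, 28, 18, 2]
2 < parent 16 at index 4, swap → [4, 5, 7, 22, 2, 9, 25, 26, 28, 18, 16]
2 < parent 5 at index 1, swap → [4, 2, 7, 22, 5, 9, 25, 26, 28, 18, 16]
2 < parent 4 at index 0, swap → [2, 4, 7, 22, 5, 9, 25, 26, 28, 18, 16]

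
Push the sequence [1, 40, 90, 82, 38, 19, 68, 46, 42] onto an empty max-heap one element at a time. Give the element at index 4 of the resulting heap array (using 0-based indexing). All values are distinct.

Insert 1:
  append 1 at index 0 → [1] (no swap needed)
Insert 40:
  append 40 at index 1 → [1, 40]
  40 > parent 1 at index 0, swap → [40, 1]
Insert 90:
  append 90 at index 2 → [40, 1, 90]
  90 > parent 40 at index 0, swap → [90, 1, 40]
Insert 82:
  append 82 at index 3 → [90, 1, 40, 82]
  82 > parent 1 at index 1, swap → [90, 82, 40, 1]
Insert 38:
  append 38 at index 4 → [90, 82, 40, 1, 38] (no swap needed)
Insert 19:
  append 19 at index 5 → [90, 82, 40, 1, 38, 19] (no swap needed)
Insert 68:
  append 68 at index 6 → [90, 82, 40, 1, 38, 19, 68]
  68 > parent 40 at index 2, swap → [90, 82, 68, 1, 38, 19, 40]
Insert 46:
  append 46 at index 7 → [90, 82, 68, 1, 38, 19, 40, 46]
  46 > parent 1 at index 3, swap → [90, 82, 68, 46, 38, 19, 40, 1]
Insert 42:
  append 42 at index 8 → [90, 82, 68, 46, 38, 19, 40, 1, 42] (no swap needed)
resulting array: [90, 82, 68, 46, 38, 19, 40, 1, 42]

38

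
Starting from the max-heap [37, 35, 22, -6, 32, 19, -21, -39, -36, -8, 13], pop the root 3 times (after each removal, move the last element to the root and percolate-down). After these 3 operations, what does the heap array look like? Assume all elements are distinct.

extract-max #1 returns 37:
  remove root 37; move last element 13 to root → [13, 35, 22, -6, 32, 19, -21, -39, -36, -8]
  13 vs larger child 35 at index 1, swap → [35, 13, 22, -6, 32, 19, -21, -39, -36, -8]
  13 vs larger child 32 at index 4, swap → [35, 32, 22, -6, 13, 19, -21, -39, -36, -8]
extract-max #2 returns 35:
  remove root 35; move last element -8 to root → [-8, 32, 22, -6, 13, 19, -21, -39, -36]
  -8 vs larger child 32 at index 1, swap → [32, -8, 22, -6, 13, 19, -21, -39, -36]
  -8 vs larger child 13 at index 4, swap → [32, 13, 22, -6, -8, 19, -21, -39, -36]
extract-max #3 returns 32:
  remove root 32; move last element -36 to root → [-36, 13, 22, -6, -8, 19, -21, -39]
  -36 vs larger child 22 at index 2, swap → [22, 13, -36, -6, -8, 19, -21, -39]
  -36 vs larger child 19 at index 5, swap → [22, 13, 19, -6, -8, -36, -21, -39]

[22, 13, 19, -6, -8, -36, -21, -39]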